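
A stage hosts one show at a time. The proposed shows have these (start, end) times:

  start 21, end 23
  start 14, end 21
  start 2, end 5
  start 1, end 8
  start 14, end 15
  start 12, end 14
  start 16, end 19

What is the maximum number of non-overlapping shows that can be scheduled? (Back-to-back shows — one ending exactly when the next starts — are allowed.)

Order by finish time; keep every interval that doesn't clash with the previous kept one.
By end time: (2,5), (1,8), (12,14), (14,15), (16,19), (14,21), (21,23).
Pick (2,5); next start ≥ 5 → (12,14); next start ≥ 14 → (14,15); next start ≥ 15 → (16,19); next start ≥ 19 → (21,23).
Selected 5 shows.

5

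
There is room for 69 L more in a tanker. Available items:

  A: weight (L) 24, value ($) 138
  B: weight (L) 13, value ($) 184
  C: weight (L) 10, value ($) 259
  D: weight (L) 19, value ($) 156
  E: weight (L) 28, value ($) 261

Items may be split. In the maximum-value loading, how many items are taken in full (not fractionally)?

3

Ratios (sorted): C 25.90, B 14.15, E 9.32, D 8.21, A 5.75
take C (10 @ 259); take B (13 @ 184); take E (28 @ 261); take 18/19 of D → 147.79. Capacity used 69/69.
3 item(s) taken whole; one partial (take 18/19 of D).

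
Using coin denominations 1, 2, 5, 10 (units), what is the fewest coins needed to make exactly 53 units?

53 = 5×10 + 1×2 + 1×1
Total coins = 5 + 1 + 1 = 7

7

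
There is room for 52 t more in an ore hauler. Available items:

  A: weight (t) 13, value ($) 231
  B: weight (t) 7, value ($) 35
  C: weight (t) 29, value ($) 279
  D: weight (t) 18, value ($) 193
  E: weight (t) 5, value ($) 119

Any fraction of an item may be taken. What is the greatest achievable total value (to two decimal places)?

696.93

Sort by value per unit weight and fill in that order.
Order: E (119/5=23.80) > A (231/13=17.77) > D (193/18=10.72) > C (279/29=9.62) > B (35/7=5.00)
Fill: take E (5 @ 119) → take A (13 @ 231) → take D (18 @ 193) → take 16/29 of C → 153.93; 52/52 used.
Total value = 696.93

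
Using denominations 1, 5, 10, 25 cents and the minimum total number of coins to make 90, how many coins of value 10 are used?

1

90 = 3×25 + 1×10 + 1×5
Count of 10: 1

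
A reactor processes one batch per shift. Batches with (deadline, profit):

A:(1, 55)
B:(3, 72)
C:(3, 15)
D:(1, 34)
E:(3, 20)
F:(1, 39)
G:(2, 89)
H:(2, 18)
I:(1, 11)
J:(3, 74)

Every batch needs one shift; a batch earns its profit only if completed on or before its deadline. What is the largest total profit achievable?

Take jobs in profit order; each goes to the latest open slot no later than its deadline.
By profit: G(d2,89), J(d3,74), B(d3,72), A(d1,55), F(d1,39), D(d1,34), E(d3,20), H(d2,18), C(d3,15), I(d1,11)
G→slot 2; J→slot 3; B→slot 1; A skipped; F skipped; D skipped; E skipped; H skipped; C skipped; I skipped.
Profit = 72 + 89 + 74 = 235

235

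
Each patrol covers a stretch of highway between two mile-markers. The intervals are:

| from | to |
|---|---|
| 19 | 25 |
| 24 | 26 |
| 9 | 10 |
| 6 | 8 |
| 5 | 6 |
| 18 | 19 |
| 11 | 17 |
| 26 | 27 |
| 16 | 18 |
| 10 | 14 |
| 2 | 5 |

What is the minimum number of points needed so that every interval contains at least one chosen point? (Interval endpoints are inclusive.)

By right end: [2,5]  [5,6]  [6,8]  [9,10]  [10,14]  [11,17]  [16,18]  [18,19]  [19,25]  [24,26]  [26,27]
[2,5] uncovered → point at 5; [6,8] uncovered → point at 8; [9,10] uncovered → point at 10; [11,17] uncovered → point at 17; [18,19] uncovered → point at 19; [24,26] uncovered → point at 26.
Points: 5, 8, 10, 17, 19, 26 (6 total).

6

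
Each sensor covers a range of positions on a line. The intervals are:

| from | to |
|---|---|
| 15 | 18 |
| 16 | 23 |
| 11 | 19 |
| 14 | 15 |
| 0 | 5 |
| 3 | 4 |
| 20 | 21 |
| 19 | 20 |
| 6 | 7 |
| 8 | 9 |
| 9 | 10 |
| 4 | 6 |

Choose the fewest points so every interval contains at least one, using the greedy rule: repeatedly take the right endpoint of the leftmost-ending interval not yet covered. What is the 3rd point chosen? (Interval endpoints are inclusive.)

By right end: [3,4]  [0,5]  [4,6]  [6,7]  [8,9]  [9,10]  [14,15]  [15,18]  [11,19]  [19,20]  [20,21]  [16,23]
[3,4] uncovered → point at 4; [6,7] uncovered → point at 7; [8,9] uncovered → point at 9; [14,15] uncovered → point at 15; [19,20] uncovered → point at 20.
Points: 4, 7, 9, 15, 20 (5 total).

9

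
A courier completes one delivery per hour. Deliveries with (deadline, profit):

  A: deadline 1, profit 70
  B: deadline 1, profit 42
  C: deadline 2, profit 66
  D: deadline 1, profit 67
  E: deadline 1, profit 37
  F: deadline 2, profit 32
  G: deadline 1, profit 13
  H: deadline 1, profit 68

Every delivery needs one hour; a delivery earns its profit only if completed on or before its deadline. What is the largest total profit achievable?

136

Profit order: A=70 H=68 D=67 C=66 B=42 E=37 F=32 G=13
Assign: A→slot 1, H skipped, D skipped, C→slot 2, B skipped, E skipped, F skipped, G skipped.
Slots: [1:A] [2:C]
Profit = 70 + 66 = 136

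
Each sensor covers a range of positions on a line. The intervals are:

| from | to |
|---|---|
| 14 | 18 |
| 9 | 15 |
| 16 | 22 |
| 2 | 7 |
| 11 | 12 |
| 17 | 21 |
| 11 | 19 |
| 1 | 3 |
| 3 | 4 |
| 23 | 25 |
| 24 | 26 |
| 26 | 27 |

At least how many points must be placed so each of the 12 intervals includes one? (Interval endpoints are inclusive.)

Process intervals by earliest right end; each time one isn't hit yet, stab at its right endpoint.
Sorted: [1,3] [3,4] [2,7] [11,12] [9,15] [14,18] [11,19] [17,21] [16,22] [23,25] [24,26] [26,27]
{[1,3],[3,4],[2,7]} hit by 3; {[11,12],[9,15]} hit by 12; {[14,18],[11,19],[17,21],[16,22]} hit by 18; {[23,25],[24,26]} hit by 25; {[26,27]} hit by 27.
Points: 3, 12, 18, 25, 27 (5 total).

5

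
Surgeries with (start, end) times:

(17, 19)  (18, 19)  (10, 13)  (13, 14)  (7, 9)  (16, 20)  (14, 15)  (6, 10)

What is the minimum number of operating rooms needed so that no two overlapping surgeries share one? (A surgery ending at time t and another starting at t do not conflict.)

3

Count concurrent intervals with a sweep; the peak is the room count.
Events (time:±→running): 6:+→1 7:+→2 9:-→1 10:-→0 10:+→1 13:-→0 13:+→1 14:-→0 14:+→1 15:-→0 16:+→1 17:+→2 18:+→3 … peak 3.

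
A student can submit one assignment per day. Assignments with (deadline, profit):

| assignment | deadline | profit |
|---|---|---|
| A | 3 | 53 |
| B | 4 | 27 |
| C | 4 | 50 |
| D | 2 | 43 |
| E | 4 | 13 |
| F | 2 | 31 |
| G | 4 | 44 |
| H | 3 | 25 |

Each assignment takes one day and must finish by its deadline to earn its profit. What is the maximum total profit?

190

Profit order: A=53 C=50 G=44 D=43 F=31 B=27 H=25 E=13
Assign: A→slot 3, C→slot 4, G→slot 2, D→slot 1, F skipped, B skipped, H skipped, E skipped.
Slots: [1:D] [2:G] [3:A] [4:C]
Profit = 43 + 44 + 53 + 50 = 190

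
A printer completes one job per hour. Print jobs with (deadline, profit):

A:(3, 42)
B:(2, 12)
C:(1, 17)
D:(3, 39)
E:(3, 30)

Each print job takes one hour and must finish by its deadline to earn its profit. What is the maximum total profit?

Profit order: A=42 D=39 E=30 C=17 B=12
Assign: A→slot 3, D→slot 2, E→slot 1, C skipped, B skipped.
Slots: [1:E] [2:D] [3:A]
Profit = 30 + 39 + 42 = 111

111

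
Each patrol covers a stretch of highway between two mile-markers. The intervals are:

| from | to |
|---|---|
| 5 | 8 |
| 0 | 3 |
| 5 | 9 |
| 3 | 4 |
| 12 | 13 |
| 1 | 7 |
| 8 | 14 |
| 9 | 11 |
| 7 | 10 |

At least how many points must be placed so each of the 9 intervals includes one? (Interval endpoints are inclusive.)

4

Sorted: [0,3] [3,4] [1,7] [5,8] [5,9] [7,10] [9,11] [12,13] [8,14]
{[0,3],[3,4],[1,7]} hit by 3; {[5,8],[5,9],[7,10]} hit by 8; {[9,11]} hit by 11; {[12,13],[8,14]} hit by 13.
Points: 3, 8, 11, 13 (4 total).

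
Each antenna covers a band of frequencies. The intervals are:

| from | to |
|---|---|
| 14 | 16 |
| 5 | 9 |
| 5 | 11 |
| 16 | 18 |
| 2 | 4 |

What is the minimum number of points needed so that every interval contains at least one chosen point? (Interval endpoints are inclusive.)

Sorted: [2,4] [5,9] [5,11] [14,16] [16,18]
{[2,4]} hit by 4; {[5,9],[5,11]} hit by 9; {[14,16],[16,18]} hit by 16.
Points: 4, 9, 16 (3 total).

3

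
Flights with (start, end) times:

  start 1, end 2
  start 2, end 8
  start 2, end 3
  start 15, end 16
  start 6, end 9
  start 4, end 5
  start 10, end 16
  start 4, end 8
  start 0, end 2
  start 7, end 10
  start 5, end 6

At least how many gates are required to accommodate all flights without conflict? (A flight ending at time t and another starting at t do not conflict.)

4

starts: [0, 1, 2, 2, 4, 4, 5, 6, 7, 10, 15]
ends:   [2, 2, 3, 5, 6, 8, 8, 9, 10, 16, 16]
s0→1 s1→2 e2→1 e2→0 s2→1 s2→2 e3→1 s4→2 s4→3 e5→2 s5→3 e6→2 s6→3 s7→4  — peak 4.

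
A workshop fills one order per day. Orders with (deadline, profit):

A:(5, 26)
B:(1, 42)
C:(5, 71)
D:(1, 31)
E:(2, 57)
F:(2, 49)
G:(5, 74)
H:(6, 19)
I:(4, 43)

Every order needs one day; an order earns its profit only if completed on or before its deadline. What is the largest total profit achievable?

Sort by profit descending; place each in the latest free slot ≤ its deadline.
By profit: G(d5,74), C(d5,71), E(d2,57), F(d2,49), I(d4,43), B(d1,42), D(d1,31), A(d5,26), H(d6,19)
G→slot 5; C→slot 4; E→slot 2; F→slot 1; I→slot 3; B skipped; D skipped; A skipped; H→slot 6.
Profit = 49 + 57 + 43 + 71 + 74 + 19 = 313

313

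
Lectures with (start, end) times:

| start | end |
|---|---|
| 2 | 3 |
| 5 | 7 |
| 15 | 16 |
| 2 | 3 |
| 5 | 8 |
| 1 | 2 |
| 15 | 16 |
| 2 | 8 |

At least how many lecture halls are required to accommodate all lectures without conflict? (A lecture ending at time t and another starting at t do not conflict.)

Events (time:±→running): 1:+→1 2:-→0 2:+→1 2:+→2 2:+→3 … peak 3.

3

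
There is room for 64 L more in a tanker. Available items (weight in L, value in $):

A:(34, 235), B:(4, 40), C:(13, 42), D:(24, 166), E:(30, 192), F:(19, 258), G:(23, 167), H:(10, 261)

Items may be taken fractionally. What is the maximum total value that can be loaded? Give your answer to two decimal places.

781.33

Greedy by value/weight ratio, highest first.
Ratios (sorted): H 26.10, F 13.58, B 10.00, G 7.26, D 6.92, A 6.91, E 6.40, C 3.23
take H (10 @ 261); take F (19 @ 258); take B (4 @ 40); take G (23 @ 167); take 8/24 of D → 55.33. Capacity used 64/64.
Total value = 781.33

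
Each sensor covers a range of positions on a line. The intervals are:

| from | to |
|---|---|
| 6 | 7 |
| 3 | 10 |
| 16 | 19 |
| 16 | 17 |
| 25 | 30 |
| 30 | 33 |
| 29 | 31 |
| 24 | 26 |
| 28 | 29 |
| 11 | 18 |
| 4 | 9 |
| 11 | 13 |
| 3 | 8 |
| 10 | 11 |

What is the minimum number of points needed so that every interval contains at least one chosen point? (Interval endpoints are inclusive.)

Sorted: [6,7] [3,8] [4,9] [3,10] [10,11] [11,13] [16,17] [11,18] [16,19] [24,26] [28,29] [25,30] [29,31] [30,33]
{[6,7],[3,8],[4,9],[3,10]} hit by 7; {[10,11],[11,13]} hit by 11; {[16,17],[11,18],[16,19]} hit by 17; {[24,26]} hit by 26; {[28,29],[25,30],[29,31]} hit by 29; {[30,33]} hit by 33.
Points: 7, 11, 17, 26, 29, 33 (6 total).

6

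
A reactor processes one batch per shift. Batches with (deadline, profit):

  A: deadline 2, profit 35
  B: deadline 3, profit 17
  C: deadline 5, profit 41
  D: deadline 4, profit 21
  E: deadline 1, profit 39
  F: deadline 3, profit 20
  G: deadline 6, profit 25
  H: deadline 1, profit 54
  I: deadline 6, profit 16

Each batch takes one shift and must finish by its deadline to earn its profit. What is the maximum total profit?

Sort by profit descending; place each in the latest free slot ≤ its deadline.
Profit order: H=54 C=41 E=39 A=35 G=25 D=21 F=20 B=17 I=16
Assign: H→slot 1, C→slot 5, E skipped, A→slot 2, G→slot 6, D→slot 4, F→slot 3, B skipped, I skipped.
Slots: [1:H] [2:A] [3:F] [4:D] [5:C] [6:G]
Profit = 54 + 35 + 20 + 21 + 41 + 25 = 196

196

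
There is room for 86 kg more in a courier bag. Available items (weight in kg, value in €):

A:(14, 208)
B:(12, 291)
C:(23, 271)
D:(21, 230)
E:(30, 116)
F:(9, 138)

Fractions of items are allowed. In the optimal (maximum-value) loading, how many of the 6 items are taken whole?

Sort by value per unit weight and fill in that order.
Order: B (291/12=24.25) > F (138/9=15.33) > A (208/14=14.86) > C (271/23=11.78) > D (230/21=10.95) > E (116/30=3.87)
Fill: take B (12 @ 291) → take F (9 @ 138) → take A (14 @ 208) → take C (23 @ 271) → take D (21 @ 230) → take 7/30 of E → 27.07; 86/86 used.
5 item(s) taken whole; one partial (take 7/30 of E).

5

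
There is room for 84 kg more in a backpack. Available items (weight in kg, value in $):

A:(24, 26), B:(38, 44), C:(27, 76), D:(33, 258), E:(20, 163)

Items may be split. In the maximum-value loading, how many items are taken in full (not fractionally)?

Sort by value per unit weight and fill in that order.
Order: E (163/20=8.15) > D (258/33=7.82) > C (76/27=2.81) > B (44/38=1.16) > A (26/24=1.08)
Fill: take E (20 @ 163) → take D (33 @ 258) → take C (27 @ 76) → take 4/38 of B → 4.63; 84/84 used.
3 item(s) taken whole; one partial (take 4/38 of B).

3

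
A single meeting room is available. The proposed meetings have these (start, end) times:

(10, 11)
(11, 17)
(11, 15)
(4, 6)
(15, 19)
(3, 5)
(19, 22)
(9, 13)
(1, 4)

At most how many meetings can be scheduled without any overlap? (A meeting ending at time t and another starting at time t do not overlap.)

By end time: (1,4), (3,5), (4,6), (10,11), (9,13), (11,15), (11,17), (15,19), (19,22).
Pick (1,4); next start ≥ 4 → (4,6); next start ≥ 6 → (10,11); next start ≥ 11 → (11,15); next start ≥ 15 → (15,19); next start ≥ 19 → (19,22).
Selected 6 meetings.

6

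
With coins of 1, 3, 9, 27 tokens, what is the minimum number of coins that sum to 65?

Use the largest denomination that fits, subtract, and repeat.
65 − 2×27→11 − 1×9→2 − 2×1→0
Total coins = 2 + 1 + 2 = 5

5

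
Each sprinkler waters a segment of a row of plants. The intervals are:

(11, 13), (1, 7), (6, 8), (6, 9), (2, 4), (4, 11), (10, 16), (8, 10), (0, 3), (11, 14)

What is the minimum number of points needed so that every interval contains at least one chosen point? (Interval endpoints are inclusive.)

3

Sort by right endpoint; whenever an interval is uncovered, place a point at its right end.
By right end: [0,3]  [2,4]  [1,7]  [6,8]  [6,9]  [8,10]  [4,11]  [11,13]  [11,14]  [10,16]
[0,3] uncovered → point at 3; [6,8] uncovered → point at 8; [11,13] uncovered → point at 13.
Points: 3, 8, 13 (3 total).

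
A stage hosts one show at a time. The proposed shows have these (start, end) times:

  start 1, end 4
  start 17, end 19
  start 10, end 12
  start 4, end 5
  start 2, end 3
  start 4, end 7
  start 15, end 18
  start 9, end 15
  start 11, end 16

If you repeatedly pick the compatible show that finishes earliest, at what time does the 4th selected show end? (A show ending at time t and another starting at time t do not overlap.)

Order by finish time; keep every interval that doesn't clash with the previous kept one.
By end time: (2,3), (1,4), (4,5), (4,7), (10,12), (9,15), (11,16), (15,18), (17,19).
Pick (2,3); next start ≥ 3 → (4,5); next start ≥ 5 → (10,12); next start ≥ 12 → (15,18).
Selected: (2,3) (4,5) (10,12) (15,18)

18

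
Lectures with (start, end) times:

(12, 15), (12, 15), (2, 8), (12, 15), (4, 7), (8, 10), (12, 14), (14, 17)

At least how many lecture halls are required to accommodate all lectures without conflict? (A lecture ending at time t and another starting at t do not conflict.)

4

Count concurrent intervals with a sweep; the peak is the room count.
starts: [2, 4, 8, 12, 12, 12, 12, 14]
ends:   [7, 8, 10, 14, 15, 15, 15, 17]
s2→1 s4→2 e7→1 e8→0 s8→1 e10→0 s12→1 s12→2 s12→3 s12→4  — peak 4.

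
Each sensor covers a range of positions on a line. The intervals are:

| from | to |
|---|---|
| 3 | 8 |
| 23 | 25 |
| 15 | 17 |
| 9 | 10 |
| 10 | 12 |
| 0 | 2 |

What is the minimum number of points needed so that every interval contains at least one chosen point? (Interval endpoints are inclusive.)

5

Sorted: [0,2] [3,8] [9,10] [10,12] [15,17] [23,25]
{[0,2]} hit by 2; {[3,8]} hit by 8; {[9,10],[10,12]} hit by 10; {[15,17]} hit by 17; {[23,25]} hit by 25.
Points: 2, 8, 10, 17, 25 (5 total).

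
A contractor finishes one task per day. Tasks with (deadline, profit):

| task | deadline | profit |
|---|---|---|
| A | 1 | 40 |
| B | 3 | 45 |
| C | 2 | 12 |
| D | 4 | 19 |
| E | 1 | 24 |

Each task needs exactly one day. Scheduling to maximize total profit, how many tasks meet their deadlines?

4

Profit order: B=45 A=40 E=24 D=19 C=12
Assign: B→slot 3, A→slot 1, E skipped, D→slot 4, C→slot 2.
Slots: [1:A] [2:C] [3:B] [4:D]
4 of 5 scheduled.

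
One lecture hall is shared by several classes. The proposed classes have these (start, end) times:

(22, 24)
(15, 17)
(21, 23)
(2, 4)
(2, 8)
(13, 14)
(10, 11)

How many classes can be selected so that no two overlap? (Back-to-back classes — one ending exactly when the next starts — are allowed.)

5

Sort by end time and greedily take each interval whose start is ≥ the last chosen end.
Sorted by end: (2,4)  (2,8)  (10,11)  (13,14)  (15,17)  (21,23)  (22,24)
take (2,4); take (10,11); take (13,14); take (15,17); take (21,23); skip (22,24).
Selected 5 classes.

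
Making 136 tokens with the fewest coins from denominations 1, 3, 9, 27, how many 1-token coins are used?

1

Use the largest denomination that fits, subtract, and repeat.
136 = 5×27 + 1×1
Count of 1: 1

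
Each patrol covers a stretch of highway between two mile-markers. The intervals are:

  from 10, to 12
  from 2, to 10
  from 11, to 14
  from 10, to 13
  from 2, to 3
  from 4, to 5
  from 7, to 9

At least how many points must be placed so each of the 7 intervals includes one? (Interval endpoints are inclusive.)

4

Process intervals by earliest right end; each time one isn't hit yet, stab at its right endpoint.
Sorted: [2,3] [4,5] [7,9] [2,10] [10,12] [10,13] [11,14]
{[2,3]} hit by 3; {[4,5]} hit by 5; {[7,9],[2,10]} hit by 9; {[10,12],[10,13],[11,14]} hit by 12.
Points: 3, 5, 9, 12 (4 total).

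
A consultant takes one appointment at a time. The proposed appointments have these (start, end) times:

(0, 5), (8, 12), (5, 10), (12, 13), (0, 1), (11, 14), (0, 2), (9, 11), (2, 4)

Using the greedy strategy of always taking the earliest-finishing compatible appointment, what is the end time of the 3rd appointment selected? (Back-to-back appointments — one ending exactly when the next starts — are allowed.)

Order by finish time; keep every interval that doesn't clash with the previous kept one.
By end time: (0,1), (0,2), (2,4), (0,5), (5,10), (9,11), (8,12), (12,13), (11,14).
Pick (0,1); next start ≥ 1 → (2,4); next start ≥ 4 → (5,10); next start ≥ 10 → (12,13).
Selected: (0,1) (2,4) (5,10) (12,13)

10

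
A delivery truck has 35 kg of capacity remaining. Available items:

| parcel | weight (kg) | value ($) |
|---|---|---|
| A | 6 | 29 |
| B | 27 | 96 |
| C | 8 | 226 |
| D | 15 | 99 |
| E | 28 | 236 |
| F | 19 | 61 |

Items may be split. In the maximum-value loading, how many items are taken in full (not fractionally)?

Sort by value per unit weight and fill in that order.
Ratios (sorted): C 28.25, E 8.43, D 6.60, A 4.83, B 3.56, F 3.21
take C (8 @ 226); take 27/28 of E → 227.57. Capacity used 35/35.
1 item(s) taken whole; one partial (take 27/28 of E).

1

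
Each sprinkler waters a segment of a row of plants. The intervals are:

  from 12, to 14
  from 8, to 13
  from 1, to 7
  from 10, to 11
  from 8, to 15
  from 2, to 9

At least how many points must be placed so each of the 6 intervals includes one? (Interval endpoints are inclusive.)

3

Sort by right endpoint; whenever an interval is uncovered, place a point at its right end.
Sorted: [1,7] [2,9] [10,11] [8,13] [12,14] [8,15]
{[1,7],[2,9]} hit by 7; {[10,11],[8,13]} hit by 11; {[12,14],[8,15]} hit by 14.
Points: 7, 11, 14 (3 total).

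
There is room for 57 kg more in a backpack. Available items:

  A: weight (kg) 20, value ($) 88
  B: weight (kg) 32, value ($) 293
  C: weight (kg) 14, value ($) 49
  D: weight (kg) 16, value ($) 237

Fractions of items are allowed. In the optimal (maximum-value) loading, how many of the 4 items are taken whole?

2

Ratios (sorted): D 14.81, B 9.16, A 4.40, C 3.50
take D (16 @ 237); take B (32 @ 293); take 9/20 of A → 39.60. Capacity used 57/57.
2 item(s) taken whole; one partial (take 9/20 of A).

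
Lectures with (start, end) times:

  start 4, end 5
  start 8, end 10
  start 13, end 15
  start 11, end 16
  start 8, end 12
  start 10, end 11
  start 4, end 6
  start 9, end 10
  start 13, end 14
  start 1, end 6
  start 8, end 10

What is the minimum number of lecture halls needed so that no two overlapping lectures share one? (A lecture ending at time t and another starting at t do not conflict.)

4

The answer is the maximum number of intervals overlapping at any instant.
Events (time:±→running): 1:+→1 4:+→2 4:+→3 5:-→2 6:-→1 6:-→0 8:+→1 8:+→2 8:+→3 9:+→4 … peak 4.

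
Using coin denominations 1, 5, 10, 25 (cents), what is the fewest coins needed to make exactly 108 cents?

Greedy: take as many of the largest coin as possible, then repeat with the remainder.
108 = 4×25 + 1×5 + 3×1
Total coins = 4 + 1 + 3 = 8

8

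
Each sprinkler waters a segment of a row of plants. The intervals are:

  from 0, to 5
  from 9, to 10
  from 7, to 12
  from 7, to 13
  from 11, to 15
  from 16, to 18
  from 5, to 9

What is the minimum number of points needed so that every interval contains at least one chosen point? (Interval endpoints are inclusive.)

4

Sorted: [0,5] [5,9] [9,10] [7,12] [7,13] [11,15] [16,18]
{[0,5],[5,9]} hit by 5; {[9,10],[7,12],[7,13]} hit by 10; {[11,15]} hit by 15; {[16,18]} hit by 18.
Points: 5, 10, 15, 18 (4 total).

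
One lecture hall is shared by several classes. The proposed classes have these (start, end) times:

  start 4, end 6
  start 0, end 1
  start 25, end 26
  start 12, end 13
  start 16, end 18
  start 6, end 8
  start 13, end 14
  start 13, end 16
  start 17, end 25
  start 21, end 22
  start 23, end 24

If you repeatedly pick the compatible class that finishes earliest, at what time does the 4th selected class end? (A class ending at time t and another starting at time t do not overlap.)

13

Greedy by earliest finish: after sorting by end time, pick each interval compatible with the last pick.
By end time: (0,1), (4,6), (6,8), (12,13), (13,14), (13,16), (16,18), (21,22), (23,24), (17,25), (25,26).
Pick (0,1); next start ≥ 1 → (4,6); next start ≥ 6 → (6,8); next start ≥ 8 → (12,13); next start ≥ 13 → (13,14); next start ≥ 14 → (16,18); next start ≥ 18 → (21,22); next start ≥ 22 → (23,24); next start ≥ 24 → (25,26).
Selected: (0,1) (4,6) (6,8) (12,13) (13,14) (16,18) (21,22) (23,24) (25,26)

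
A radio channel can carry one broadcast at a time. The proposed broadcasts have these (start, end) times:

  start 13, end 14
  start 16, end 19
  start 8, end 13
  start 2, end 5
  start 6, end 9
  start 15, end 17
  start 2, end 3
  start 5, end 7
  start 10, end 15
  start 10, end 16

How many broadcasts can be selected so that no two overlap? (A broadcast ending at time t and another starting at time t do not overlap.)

Order by finish time; keep every interval that doesn't clash with the previous kept one.
By end time: (2,3), (2,5), (5,7), (6,9), (8,13), (13,14), (10,15), (10,16), (15,17), (16,19).
Pick (2,3); next start ≥ 3 → (5,7); next start ≥ 7 → (8,13); next start ≥ 13 → (13,14); next start ≥ 14 → (15,17).
Selected 5 broadcasts.

5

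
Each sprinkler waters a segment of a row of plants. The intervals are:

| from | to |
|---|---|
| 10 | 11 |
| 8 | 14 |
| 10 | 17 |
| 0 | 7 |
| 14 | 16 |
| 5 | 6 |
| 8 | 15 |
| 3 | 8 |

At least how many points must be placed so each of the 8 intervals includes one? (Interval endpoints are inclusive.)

3

By right end: [5,6]  [0,7]  [3,8]  [10,11]  [8,14]  [8,15]  [14,16]  [10,17]
[5,6] uncovered → point at 6; [10,11] uncovered → point at 11; [14,16] uncovered → point at 16.
Points: 6, 11, 16 (3 total).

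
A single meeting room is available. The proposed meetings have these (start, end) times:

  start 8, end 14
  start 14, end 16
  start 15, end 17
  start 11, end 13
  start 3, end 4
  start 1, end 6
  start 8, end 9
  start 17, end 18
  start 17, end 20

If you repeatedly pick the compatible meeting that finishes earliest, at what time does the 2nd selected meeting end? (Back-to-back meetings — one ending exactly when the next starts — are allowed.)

Order by finish time; keep every interval that doesn't clash with the previous kept one.
By end time: (3,4), (1,6), (8,9), (11,13), (8,14), (14,16), (15,17), (17,18), (17,20).
Pick (3,4); next start ≥ 4 → (8,9); next start ≥ 9 → (11,13); next start ≥ 13 → (14,16); next start ≥ 16 → (17,18).
Selected: (3,4) (8,9) (11,13) (14,16) (17,18)

9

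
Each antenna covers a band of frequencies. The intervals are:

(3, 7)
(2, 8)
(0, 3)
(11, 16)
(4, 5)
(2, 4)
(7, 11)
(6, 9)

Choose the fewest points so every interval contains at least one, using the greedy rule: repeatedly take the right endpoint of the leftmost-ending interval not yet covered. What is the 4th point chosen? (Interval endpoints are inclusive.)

16

Sorted: [0,3] [2,4] [4,5] [3,7] [2,8] [6,9] [7,11] [11,16]
{[0,3],[2,4]} hit by 3; {[4,5],[3,7],[2,8]} hit by 5; {[6,9],[7,11]} hit by 9; {[11,16]} hit by 16.
Points: 3, 5, 9, 16 (4 total).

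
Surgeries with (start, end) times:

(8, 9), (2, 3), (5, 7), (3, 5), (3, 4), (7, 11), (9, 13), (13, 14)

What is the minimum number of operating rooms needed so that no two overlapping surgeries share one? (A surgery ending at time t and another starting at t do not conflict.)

2

The answer is the maximum number of intervals overlapping at any instant.
starts: [2, 3, 3, 5, 7, 8, 9, 13]
ends:   [3, 4, 5, 7, 9, 11, 13, 14]
s2→1 e3→0 s3→1 s3→2  — peak 2.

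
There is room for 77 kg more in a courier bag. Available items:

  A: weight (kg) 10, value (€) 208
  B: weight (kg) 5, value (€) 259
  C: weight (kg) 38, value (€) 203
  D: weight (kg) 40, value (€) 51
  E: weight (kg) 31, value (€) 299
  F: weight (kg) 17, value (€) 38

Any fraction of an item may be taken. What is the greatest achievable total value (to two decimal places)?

Order: B (259/5=51.80) > A (208/10=20.80) > E (299/31=9.65) > C (203/38=5.34) > F (38/17=2.24) > D (51/40=1.27)
Fill: take B (5 @ 259) → take A (10 @ 208) → take E (31 @ 299) → take 31/38 of C → 165.61; 77/77 used.
Total value = 931.61

931.61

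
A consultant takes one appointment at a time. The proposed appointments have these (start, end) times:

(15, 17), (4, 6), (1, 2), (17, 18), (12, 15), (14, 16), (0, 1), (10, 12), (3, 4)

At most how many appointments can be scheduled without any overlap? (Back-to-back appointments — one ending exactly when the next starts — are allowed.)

Order by finish time; keep every interval that doesn't clash with the previous kept one.
Sorted by end: (0,1)  (1,2)  (3,4)  (4,6)  (10,12)  (12,15)  (14,16)  (15,17)  (17,18)
take (0,1); take (1,2); take (3,4); take (4,6); take (10,12); take (12,15); skip (14,16); take (15,17); take (17,18).
Selected 8 appointments.

8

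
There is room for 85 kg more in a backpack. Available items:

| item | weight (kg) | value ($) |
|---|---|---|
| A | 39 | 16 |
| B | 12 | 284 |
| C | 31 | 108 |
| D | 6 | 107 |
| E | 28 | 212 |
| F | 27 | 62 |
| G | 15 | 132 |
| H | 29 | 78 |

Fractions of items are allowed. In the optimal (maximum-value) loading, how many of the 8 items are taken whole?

4

Ratios (sorted): B 23.67, D 17.83, G 8.80, E 7.57, C 3.48, H 2.69, F 2.30, A 0.41
take B (12 @ 284); take D (6 @ 107); take G (15 @ 132); take E (28 @ 212); take 24/31 of C → 83.61. Capacity used 85/85.
4 item(s) taken whole; one partial (take 24/31 of C).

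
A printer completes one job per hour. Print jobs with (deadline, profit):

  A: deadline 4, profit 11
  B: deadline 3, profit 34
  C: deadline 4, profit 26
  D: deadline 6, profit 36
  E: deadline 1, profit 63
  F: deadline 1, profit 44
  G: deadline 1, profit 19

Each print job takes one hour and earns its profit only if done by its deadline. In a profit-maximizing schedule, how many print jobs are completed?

Take jobs in profit order; each goes to the latest open slot no later than its deadline.
By profit: E(d1,63), F(d1,44), D(d6,36), B(d3,34), C(d4,26), G(d1,19), A(d4,11)
E→slot 1; F skipped; D→slot 6; B→slot 3; C→slot 4; G skipped; A→slot 2.
5 of 7 scheduled.

5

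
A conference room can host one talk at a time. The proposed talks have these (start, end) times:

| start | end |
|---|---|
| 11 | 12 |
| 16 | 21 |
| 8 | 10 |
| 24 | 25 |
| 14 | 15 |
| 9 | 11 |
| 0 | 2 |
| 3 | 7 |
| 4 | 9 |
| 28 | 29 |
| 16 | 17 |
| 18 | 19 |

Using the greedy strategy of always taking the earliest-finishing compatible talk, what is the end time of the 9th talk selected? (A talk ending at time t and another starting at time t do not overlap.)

29

Greedy by earliest finish: after sorting by end time, pick each interval compatible with the last pick.
Sorted by end: (0,2)  (3,7)  (4,9)  (8,10)  (9,11)  (11,12)  (14,15)  (16,17)  (18,19)  (16,21)  (24,25)  (28,29)
take (0,2); take (3,7); take (8,10); take (11,12); take (14,15); take (16,17); take (18,19); take (24,25); take (28,29).
Selected: (0,2) (3,7) (8,10) (11,12) (14,15) (16,17) (18,19) (24,25) (28,29)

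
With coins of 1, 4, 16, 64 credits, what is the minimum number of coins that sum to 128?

128 − 2×64→0
Total coins = 2 = 2

2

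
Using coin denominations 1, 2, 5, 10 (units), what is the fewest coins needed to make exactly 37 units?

Use the largest denomination that fits, subtract, and repeat.
37 = 3×10 + 1×5 + 1×2
Total coins = 3 + 1 + 1 = 5

5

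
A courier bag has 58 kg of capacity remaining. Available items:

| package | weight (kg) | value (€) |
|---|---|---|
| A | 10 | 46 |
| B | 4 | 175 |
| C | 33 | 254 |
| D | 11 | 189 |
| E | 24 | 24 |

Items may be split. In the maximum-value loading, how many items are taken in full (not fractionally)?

4

Ratios (sorted): B 43.75, D 17.18, C 7.70, A 4.60, E 1.00
take B (4 @ 175); take D (11 @ 189); take C (33 @ 254); take A (10 @ 46). Capacity used 58/58.
4 item(s) taken whole.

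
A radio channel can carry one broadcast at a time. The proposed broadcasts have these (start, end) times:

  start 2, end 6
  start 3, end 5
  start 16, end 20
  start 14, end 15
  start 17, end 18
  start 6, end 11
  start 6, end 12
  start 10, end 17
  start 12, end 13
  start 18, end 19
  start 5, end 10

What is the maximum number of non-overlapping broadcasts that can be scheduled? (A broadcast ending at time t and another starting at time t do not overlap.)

6

Sorted by end: (3,5)  (2,6)  (5,10)  (6,11)  (6,12)  (12,13)  (14,15)  (10,17)  (17,18)  (18,19)  (16,20)
take (3,5); take (5,10); take (12,13); take (14,15); skip (10,17); take (17,18); take (18,19).
Selected 6 broadcasts.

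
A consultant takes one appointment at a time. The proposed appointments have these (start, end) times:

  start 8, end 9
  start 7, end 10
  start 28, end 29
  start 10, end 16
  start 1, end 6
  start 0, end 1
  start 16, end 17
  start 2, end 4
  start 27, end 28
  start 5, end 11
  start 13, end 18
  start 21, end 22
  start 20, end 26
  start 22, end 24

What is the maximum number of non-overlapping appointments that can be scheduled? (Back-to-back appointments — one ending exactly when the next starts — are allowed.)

9

Greedy by earliest finish: after sorting by end time, pick each interval compatible with the last pick.
Sorted by end: (0,1)  (2,4)  (1,6)  (8,9)  (7,10)  (5,11)  (10,16)  (16,17)  (13,18)  (21,22)  (22,24)  (20,26)  (27,28)  (28,29)
take (0,1); take (2,4); take (8,9); skip (7,10); take (10,16); take (16,17); take (21,22); take (22,24); skip (20,26); take (27,28); take (28,29).
Selected 9 appointments.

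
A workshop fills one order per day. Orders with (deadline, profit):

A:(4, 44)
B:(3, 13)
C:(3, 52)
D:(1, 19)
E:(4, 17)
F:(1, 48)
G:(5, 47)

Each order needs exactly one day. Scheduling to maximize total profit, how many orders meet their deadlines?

5

Profit order: C=52 F=48 G=47 A=44 D=19 E=17 B=13
Assign: C→slot 3, F→slot 1, G→slot 5, A→slot 4, D skipped, E→slot 2, B skipped.
Slots: [1:F] [2:E] [3:C] [4:A] [5:G]
5 of 7 scheduled.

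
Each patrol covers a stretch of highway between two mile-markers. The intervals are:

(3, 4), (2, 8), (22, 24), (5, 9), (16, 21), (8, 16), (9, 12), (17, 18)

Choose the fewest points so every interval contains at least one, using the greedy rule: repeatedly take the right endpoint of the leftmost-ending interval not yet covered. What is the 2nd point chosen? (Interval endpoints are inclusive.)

Sorted: [3,4] [2,8] [5,9] [9,12] [8,16] [17,18] [16,21] [22,24]
{[3,4],[2,8]} hit by 4; {[5,9],[9,12],[8,16]} hit by 9; {[17,18],[16,21]} hit by 18; {[22,24]} hit by 24.
Points: 4, 9, 18, 24 (4 total).

9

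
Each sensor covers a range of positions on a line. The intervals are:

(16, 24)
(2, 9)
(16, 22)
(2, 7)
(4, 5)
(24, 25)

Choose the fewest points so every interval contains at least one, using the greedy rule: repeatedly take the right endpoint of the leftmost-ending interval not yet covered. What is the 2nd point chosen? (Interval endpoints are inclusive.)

22

Sort by right endpoint; whenever an interval is uncovered, place a point at its right end.
By right end: [4,5]  [2,7]  [2,9]  [16,22]  [16,24]  [24,25]
[4,5] uncovered → point at 5; [16,22] uncovered → point at 22; [24,25] uncovered → point at 25.
Points: 5, 22, 25 (3 total).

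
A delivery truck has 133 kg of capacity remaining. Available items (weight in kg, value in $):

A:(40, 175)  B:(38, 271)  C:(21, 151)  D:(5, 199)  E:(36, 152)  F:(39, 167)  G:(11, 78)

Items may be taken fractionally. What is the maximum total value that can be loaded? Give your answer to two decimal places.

Greedy by value/weight ratio, highest first.
Ratios (sorted): D 39.80, C 7.19, B 7.13, G 7.09, A 4.38, F 4.28, E 4.22
take D (5 @ 199); take C (21 @ 151); take B (38 @ 271); take G (11 @ 78); take A (40 @ 175); take 18/39 of F → 77.08. Capacity used 133/133.
Total value = 951.08

951.08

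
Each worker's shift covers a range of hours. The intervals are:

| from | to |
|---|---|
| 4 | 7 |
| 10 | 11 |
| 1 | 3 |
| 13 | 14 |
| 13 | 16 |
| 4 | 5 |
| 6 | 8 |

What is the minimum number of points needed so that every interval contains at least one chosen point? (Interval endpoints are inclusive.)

5

By right end: [1,3]  [4,5]  [4,7]  [6,8]  [10,11]  [13,14]  [13,16]
[1,3] uncovered → point at 3; [4,5] uncovered → point at 5; [6,8] uncovered → point at 8; [10,11] uncovered → point at 11; [13,14] uncovered → point at 14.
Points: 3, 5, 8, 11, 14 (5 total).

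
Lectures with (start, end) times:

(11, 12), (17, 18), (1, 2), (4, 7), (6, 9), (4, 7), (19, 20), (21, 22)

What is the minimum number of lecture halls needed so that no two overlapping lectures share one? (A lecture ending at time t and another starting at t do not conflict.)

3

Count concurrent intervals with a sweep; the peak is the room count.
Events (time:±→running): 1:+→1 2:-→0 4:+→1 4:+→2 6:+→3 … peak 3.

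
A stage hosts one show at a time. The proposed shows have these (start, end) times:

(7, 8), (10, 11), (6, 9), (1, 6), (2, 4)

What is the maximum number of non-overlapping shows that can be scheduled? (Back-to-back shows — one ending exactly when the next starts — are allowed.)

3

By end time: (2,4), (1,6), (7,8), (6,9), (10,11).
Pick (2,4); next start ≥ 4 → (7,8); next start ≥ 8 → (10,11).
Selected 3 shows.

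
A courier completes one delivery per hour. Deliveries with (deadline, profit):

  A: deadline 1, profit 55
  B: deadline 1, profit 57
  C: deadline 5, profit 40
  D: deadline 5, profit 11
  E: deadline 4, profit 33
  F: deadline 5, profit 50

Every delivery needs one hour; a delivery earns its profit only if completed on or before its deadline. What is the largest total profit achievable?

191

Sort by profit descending; place each in the latest free slot ≤ its deadline.
Profit order: B=57 A=55 F=50 C=40 E=33 D=11
Assign: B→slot 1, A skipped, F→slot 5, C→slot 4, E→slot 3, D→slot 2.
Slots: [1:B] [2:D] [3:E] [4:C] [5:F]
Profit = 57 + 11 + 33 + 40 + 50 = 191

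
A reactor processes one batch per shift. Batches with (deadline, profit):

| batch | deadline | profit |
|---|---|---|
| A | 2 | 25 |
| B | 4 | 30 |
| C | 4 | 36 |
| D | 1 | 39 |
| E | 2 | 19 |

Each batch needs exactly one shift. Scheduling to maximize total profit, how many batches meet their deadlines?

4

Profit order: D=39 C=36 B=30 A=25 E=19
Assign: D→slot 1, C→slot 4, B→slot 3, A→slot 2, E skipped.
Slots: [1:D] [2:A] [3:B] [4:C]
4 of 5 scheduled.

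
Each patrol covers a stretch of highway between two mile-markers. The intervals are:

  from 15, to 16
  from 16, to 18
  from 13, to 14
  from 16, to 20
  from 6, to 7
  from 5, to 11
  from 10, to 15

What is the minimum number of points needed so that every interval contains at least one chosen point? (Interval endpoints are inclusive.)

Process intervals by earliest right end; each time one isn't hit yet, stab at its right endpoint.
By right end: [6,7]  [5,11]  [13,14]  [10,15]  [15,16]  [16,18]  [16,20]
[6,7] uncovered → point at 7; [13,14] uncovered → point at 14; [15,16] uncovered → point at 16.
Points: 7, 14, 16 (3 total).

3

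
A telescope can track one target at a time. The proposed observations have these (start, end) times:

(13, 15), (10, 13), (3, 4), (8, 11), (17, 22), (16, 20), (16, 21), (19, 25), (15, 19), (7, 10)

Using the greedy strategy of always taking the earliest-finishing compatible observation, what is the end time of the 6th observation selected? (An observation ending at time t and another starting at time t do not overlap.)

Order by finish time; keep every interval that doesn't clash with the previous kept one.
Sorted by end: (3,4)  (7,10)  (8,11)  (10,13)  (13,15)  (15,19)  (16,20)  (16,21)  (17,22)  (19,25)
take (3,4); take (7,10); skip (8,11); take (10,13); take (13,15); take (15,19); skip (16,21); take (19,25).
Selected: (3,4) (7,10) (10,13) (13,15) (15,19) (19,25)

25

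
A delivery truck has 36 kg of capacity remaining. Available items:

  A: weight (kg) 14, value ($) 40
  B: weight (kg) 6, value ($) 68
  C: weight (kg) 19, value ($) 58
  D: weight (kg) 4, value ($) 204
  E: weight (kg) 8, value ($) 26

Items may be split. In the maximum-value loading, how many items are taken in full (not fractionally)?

Sort by value per unit weight and fill in that order.
Order: D (204/4=51.00) > B (68/6=11.33) > E (26/8=3.25) > C (58/19=3.05) > A (40/14=2.86)
Fill: take D (4 @ 204) → take B (6 @ 68) → take E (8 @ 26) → take 18/19 of C → 54.95; 36/36 used.
3 item(s) taken whole; one partial (take 18/19 of C).

3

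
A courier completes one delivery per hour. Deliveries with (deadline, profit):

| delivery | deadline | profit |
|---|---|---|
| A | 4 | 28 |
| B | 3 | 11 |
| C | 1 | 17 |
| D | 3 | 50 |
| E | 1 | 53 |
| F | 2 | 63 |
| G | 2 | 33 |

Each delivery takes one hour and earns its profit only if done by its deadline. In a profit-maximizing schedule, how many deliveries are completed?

Profit order: F=63 E=53 D=50 G=33 A=28 C=17 B=11
Assign: F→slot 2, E→slot 1, D→slot 3, G skipped, A→slot 4, C skipped, B skipped.
Slots: [1:E] [2:F] [3:D] [4:A]
4 of 7 scheduled.

4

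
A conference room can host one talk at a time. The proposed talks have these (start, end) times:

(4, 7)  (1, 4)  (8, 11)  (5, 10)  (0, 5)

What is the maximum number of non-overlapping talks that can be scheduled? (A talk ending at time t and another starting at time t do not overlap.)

Order by finish time; keep every interval that doesn't clash with the previous kept one.
By end time: (1,4), (0,5), (4,7), (5,10), (8,11).
Pick (1,4); next start ≥ 4 → (4,7); next start ≥ 7 → (8,11).
Selected 3 talks.

3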